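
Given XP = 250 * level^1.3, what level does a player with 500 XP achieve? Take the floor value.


XP = 250 * level^1.3, so level = (XP / 250)^(1/1.3)
= (500 / 250)^(1/1.3)
= 2.0^0.7692
= 1.7044
Floor: level = 1

level 1


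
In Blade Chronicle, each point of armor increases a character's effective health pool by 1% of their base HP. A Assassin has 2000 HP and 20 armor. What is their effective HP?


EHP = 2000 * (1 + 20/100)
= 2000 * (1 + 0.2)
= 2000 * 1.2
= 2400.0

2400.0 EHP


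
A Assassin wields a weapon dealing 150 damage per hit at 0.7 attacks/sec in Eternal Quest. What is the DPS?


DPS = damage * attack_speed
= 150 * 0.7
= 105.0

105.0 DPS


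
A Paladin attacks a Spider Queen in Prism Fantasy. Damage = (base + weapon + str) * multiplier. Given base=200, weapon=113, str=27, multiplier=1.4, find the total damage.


Sum base + weapon + str = 200 + 113 + 27 = 340
Multiply by 1.4:
340 * 1.4 = 476.0

476.0 damage


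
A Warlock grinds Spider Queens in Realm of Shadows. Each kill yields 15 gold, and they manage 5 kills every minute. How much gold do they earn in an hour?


Gold per minute = 15 * 5 = 75
Gold per hour = 75 * 60 = 4500

4500 gold/hour


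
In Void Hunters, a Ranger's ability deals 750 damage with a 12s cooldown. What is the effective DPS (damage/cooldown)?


DPS = damage / cooldown
= 750 / 12
= 62.50

62.50 DPS


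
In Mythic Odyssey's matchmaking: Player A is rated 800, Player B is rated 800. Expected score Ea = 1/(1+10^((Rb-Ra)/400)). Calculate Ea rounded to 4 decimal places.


Elo expected score: Ea = 1/(1 + 10^((Rb-Ra)/400))
Rb - Ra = 800 - 800 = 0
(Rb-Ra)/400 = 0/400 = 0.0
10^0.0 = 1.0
Ea = 1/(1 + 1.0) = 1/2.0 = 0.5000

0.5000


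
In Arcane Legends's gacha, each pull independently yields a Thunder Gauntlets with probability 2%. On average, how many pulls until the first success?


Expected pulls for a geometric distribution = 1/p = 100 / rate%
= 100 / 2
= 50.0

50.0 pulls


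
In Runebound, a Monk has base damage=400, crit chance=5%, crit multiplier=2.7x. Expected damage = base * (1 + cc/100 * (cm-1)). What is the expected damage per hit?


E[dmg] = base * (1 + crit_chance * (crit_mult - 1))
cc as decimal = 5/100 = 0.05
cm - 1 = 2.7 - 1 = 1.7
Bonus factor = 0.05 * 1.7 = 0.085
Total multiplier = 1 + 0.085 = 1.085
Expected damage = 400 * 1.085 = 434.00

434.00 damage


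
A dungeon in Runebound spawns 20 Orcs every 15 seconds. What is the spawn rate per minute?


Spawns per minute = count * (60 / interval)
= 20 * (60 / 15)
= 20 * 4.0
= 80.0

80.0 per minute


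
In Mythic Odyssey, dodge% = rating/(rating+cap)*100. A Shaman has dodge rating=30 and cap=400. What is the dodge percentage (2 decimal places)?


dodge% = 30 / (30 + 400) * 100
= 30 / 430 * 100
= 0.069767 * 100
= 6.98%

6.98%


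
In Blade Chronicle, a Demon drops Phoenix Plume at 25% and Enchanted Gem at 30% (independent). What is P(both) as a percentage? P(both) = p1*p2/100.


For independent events, P(both) = P(A) * P(B)
= 25% * 30%
= 750 / 100 %
= 7.5%

7.5%


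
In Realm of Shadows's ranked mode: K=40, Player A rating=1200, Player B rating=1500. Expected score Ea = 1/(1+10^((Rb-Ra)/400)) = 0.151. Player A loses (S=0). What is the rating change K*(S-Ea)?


Elo update: delta = K * (S - Ea), where S = 0 (loses)
S - Ea = 0 - 0.151 = -0.151
Rating change = 40 * -0.151
= -6.04

-6.04 rating points


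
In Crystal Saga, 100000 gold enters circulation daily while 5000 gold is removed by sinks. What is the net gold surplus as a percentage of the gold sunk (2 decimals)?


Net gold = 100000 - 5000 = 95000
Inflation rate = net / sunk * 100 = 95000 / 5000 * 100
= 19.0 * 100
= 1900.00%

1900.00%


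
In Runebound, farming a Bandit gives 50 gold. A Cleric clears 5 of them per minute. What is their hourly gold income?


Gold per minute = 50 * 5 = 250
Gold per hour = 250 * 60 = 15000

15000 gold/hour


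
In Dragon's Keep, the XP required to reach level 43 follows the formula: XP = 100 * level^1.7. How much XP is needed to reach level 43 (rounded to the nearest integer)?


XP = 100 * level^1.7
Substitute level = 43:
XP = 100 * 43^1.7
= 100 * 598.2688
= 59827

59827 XP


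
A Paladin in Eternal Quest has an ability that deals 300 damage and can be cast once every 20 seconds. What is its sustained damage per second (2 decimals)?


DPS = damage / cooldown
= 300 / 20
= 15.00

15.00 DPS


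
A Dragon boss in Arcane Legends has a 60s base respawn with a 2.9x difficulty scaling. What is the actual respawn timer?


Respawn time = base * multiplier
= 60 * 2.9
= 174.0 seconds

174.0 seconds


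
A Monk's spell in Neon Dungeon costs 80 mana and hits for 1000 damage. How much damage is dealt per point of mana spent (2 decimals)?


Efficiency = damage / mana
= 1000 / 80
= 12.50

12.50 dmg/mana


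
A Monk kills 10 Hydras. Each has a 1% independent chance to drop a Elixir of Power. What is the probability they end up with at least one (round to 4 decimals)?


P(at least one) = 1 - P(none) = 1 - (1-p)^n
p = 1/100 = 0.01
1 - p = 0.99
(1 - p)^10 = 0.99^10 = 0.904382
P(at least one) = 1 - 0.904382 = 0.0956

0.0956


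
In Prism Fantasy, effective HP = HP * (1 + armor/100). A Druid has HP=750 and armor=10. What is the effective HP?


EHP = 750 * (1 + 10/100)
= 750 * (1 + 0.1)
= 750 * 1.1
= 825.0

825.0 EHP


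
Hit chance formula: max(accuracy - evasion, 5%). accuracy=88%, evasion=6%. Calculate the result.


accuracy - evasion = 88 - 6 = 82
Apply floor: max(82, 5) = 82
Hit chance = 82%

82%


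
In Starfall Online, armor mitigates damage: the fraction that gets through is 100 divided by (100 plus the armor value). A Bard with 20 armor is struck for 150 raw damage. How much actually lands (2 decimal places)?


actual = 150 * 100 / (100 + 20)
= 150 * 100 / 120
= 15000 / 120
= 125.00

125.00 damage


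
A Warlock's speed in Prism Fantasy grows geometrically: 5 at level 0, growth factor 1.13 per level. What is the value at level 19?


value = base * growth^level
= 5 * 1.13^19
= 5 * 10.197423
= 50.99

50.99 speed


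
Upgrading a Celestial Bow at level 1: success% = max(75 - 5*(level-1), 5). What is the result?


raw_rate = 75 - 5 * (1 - 1)
= 75 - 5 * 0
= 75 - 0
= 75
Apply floor: max(75, 5) = 75%

75%


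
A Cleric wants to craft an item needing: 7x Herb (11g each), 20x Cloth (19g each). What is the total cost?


Cost breakdown:
  Herb: 7 * 11 = 77
  Cloth: 20 * 19 = 380
Total = 77 + 380 = 457

457 gold


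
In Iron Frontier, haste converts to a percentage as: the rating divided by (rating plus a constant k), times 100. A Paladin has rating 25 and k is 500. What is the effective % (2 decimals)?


effective% = rating / (rating + k) * 100
= 25 / (25 + 500) * 100
= 25 / 525 * 100
= 0.047619 * 100
= 4.76%

4.76%


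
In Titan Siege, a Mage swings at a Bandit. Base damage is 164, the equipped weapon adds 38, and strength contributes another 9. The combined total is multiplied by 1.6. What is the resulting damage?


Sum base + weapon + str = 164 + 38 + 9 = 211
Multiply by 1.6:
211 * 1.6 = 337.6

337.6 damage


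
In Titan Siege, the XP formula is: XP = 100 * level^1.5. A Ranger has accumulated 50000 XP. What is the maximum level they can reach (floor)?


XP = 100 * level^1.5, so level = (XP / 100)^(1/1.5)
= (50000 / 100)^(1/1.5)
= 500.0^0.6667
= 62.9961
Floor: level = 62

level 62


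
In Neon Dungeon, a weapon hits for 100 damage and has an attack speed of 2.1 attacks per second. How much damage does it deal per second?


DPS = damage * attack_speed
= 100 * 2.1
= 210.0

210.0 DPS


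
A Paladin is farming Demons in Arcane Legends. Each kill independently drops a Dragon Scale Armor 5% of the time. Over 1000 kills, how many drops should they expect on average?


Expected drops = kills * (drop_rate / 100)
= 1000 * (5 / 100)
= 1000 * 0.05
= 50.0

50.0 drops


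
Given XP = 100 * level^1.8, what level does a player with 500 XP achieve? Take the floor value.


XP = 100 * level^1.8, so level = (XP / 100)^(1/1.8)
= (500 / 100)^(1/1.8)
= 5.0^0.5556
= 2.4452
Floor: level = 2

level 2


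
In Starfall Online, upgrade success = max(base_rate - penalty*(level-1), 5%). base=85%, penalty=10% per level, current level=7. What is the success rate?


raw_rate = 85 - 10 * (7 - 1)
= 85 - 10 * 6
= 85 - 60
= 25
Apply floor: max(25, 5) = 25%

25%


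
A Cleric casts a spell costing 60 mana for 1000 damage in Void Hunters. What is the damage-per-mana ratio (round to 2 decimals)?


Efficiency = damage / mana
= 1000 / 60
= 16.67

16.67 dmg/mana


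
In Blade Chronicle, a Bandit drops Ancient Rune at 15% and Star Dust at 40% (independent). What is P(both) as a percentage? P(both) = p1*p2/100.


For independent events, P(both) = P(A) * P(B)
= 15% * 40%
= 600 / 100 %
= 6.0%

6.0%


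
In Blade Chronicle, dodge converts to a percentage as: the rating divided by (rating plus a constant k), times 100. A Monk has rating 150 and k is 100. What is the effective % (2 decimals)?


effective% = rating / (rating + k) * 100
= 150 / (150 + 100) * 100
= 150 / 250 * 100
= 0.6 * 100
= 60.00%

60.00%


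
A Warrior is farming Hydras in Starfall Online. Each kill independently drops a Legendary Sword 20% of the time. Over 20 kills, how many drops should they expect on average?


Expected drops = kills * (drop_rate / 100)
= 20 * (20 / 100)
= 20 * 0.2
= 4.0

4.0 drops


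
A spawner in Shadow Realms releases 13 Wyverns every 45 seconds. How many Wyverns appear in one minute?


Spawns per minute = count * (60 / interval)
= 13 * (60 / 45)
= 13 * 1.3333
= 17.33

17.33 per minute


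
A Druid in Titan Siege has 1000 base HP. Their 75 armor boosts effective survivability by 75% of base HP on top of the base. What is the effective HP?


EHP = 1000 * (1 + 75/100)
= 1000 * (1 + 0.75)
= 1000 * 1.75
= 1750.0

1750.0 EHP


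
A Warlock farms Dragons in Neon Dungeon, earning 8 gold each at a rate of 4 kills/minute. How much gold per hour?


Gold per minute = 8 * 4 = 32
Gold per hour = 32 * 60 = 1920

1920 gold/hour


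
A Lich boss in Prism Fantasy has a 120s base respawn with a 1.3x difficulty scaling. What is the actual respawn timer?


Respawn time = base * multiplier
= 120 * 1.3
= 156.0 seconds

156.0 seconds


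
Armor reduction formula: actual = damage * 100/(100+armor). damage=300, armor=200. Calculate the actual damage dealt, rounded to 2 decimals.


actual = 300 * 100 / (100 + 200)
= 300 * 100 / 300
= 30000 / 300
= 100.00

100.00 damage


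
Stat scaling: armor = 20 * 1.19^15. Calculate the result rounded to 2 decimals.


value = base * growth^level
= 20 * 1.19^15
= 20 * 13.58953
= 271.79

271.79 armor


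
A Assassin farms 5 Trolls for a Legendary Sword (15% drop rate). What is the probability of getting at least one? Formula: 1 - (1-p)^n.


P(at least one) = 1 - P(none) = 1 - (1-p)^n
p = 15/100 = 0.15
1 - p = 0.85
(1 - p)^5 = 0.85^5 = 0.443705
P(at least one) = 1 - 0.443705 = 0.5563

0.5563


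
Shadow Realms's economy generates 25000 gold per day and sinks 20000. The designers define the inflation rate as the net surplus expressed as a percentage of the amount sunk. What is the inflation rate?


Net gold = 25000 - 20000 = 5000
Inflation rate = net / sunk * 100 = 5000 / 20000 * 100
= 0.25 * 100
= 25.00%

25.00%


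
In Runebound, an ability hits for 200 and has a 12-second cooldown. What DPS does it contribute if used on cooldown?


DPS = damage / cooldown
= 200 / 12
= 16.67

16.67 DPS


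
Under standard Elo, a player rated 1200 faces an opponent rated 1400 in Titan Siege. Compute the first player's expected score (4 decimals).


Elo expected score: Ea = 1/(1 + 10^((Rb-Ra)/400))
Rb - Ra = 1400 - 1200 = 200
(Rb-Ra)/400 = 200/400 = 0.5
10^0.5 = 3.162278
Ea = 1/(1 + 3.162278) = 1/4.162278 = 0.2403

0.2403


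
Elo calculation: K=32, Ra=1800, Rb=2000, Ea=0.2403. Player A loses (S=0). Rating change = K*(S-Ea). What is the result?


Elo update: delta = K * (S - Ea), where S = 0 (loses)
S - Ea = 0 - 0.2403 = -0.2403
Rating change = 32 * -0.2403
= -7.69

-7.69 rating points


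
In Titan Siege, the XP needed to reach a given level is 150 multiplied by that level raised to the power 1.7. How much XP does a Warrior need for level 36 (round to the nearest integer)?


XP = 150 * level^1.7
Substitute level = 36:
XP = 150 * 36^1.7
= 150 * 442.2973
= 66345

66345 XP


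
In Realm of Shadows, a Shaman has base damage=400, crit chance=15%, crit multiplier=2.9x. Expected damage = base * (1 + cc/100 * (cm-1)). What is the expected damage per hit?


E[dmg] = base * (1 + crit_chance * (crit_mult - 1))
cc as decimal = 15/100 = 0.15
cm - 1 = 2.9 - 1 = 1.9
Bonus factor = 0.15 * 1.9 = 0.285
Total multiplier = 1 + 0.285 = 1.285
Expected damage = 400 * 1.285 = 514.00

514.00 damage


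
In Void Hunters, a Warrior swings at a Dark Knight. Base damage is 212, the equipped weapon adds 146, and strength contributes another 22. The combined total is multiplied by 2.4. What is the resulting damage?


Sum base + weapon + str = 212 + 146 + 22 = 380
Multiply by 2.4:
380 * 2.4 = 912.0

912.0 damage


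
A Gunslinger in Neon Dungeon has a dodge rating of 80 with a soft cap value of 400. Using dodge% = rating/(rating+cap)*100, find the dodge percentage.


dodge% = 80 / (80 + 400) * 100
= 80 / 480 * 100
= 0.166667 * 100
= 16.67%

16.67%


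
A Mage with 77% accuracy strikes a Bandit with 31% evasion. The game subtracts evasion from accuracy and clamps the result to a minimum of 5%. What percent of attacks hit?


accuracy - evasion = 77 - 31 = 46
Apply floor: max(46, 5) = 46
Hit chance = 46%

46%


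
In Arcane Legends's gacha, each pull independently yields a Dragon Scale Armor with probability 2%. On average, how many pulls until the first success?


Expected pulls for a geometric distribution = 1/p = 100 / rate%
= 100 / 2
= 50.0

50.0 pulls


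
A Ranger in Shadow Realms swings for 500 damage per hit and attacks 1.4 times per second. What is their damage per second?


DPS = damage * attack_speed
= 500 * 1.4
= 700.0

700.0 DPS


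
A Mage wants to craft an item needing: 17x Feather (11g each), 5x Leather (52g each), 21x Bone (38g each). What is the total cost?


Cost breakdown:
  Feather: 17 * 11 = 187
  Leather: 5 * 52 = 260
  Bone: 21 * 38 = 798
Total = 187 + 260 + 798 = 1245

1245 gold


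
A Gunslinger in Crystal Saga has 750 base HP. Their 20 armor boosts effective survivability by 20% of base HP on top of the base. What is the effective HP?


EHP = 750 * (1 + 20/100)
= 750 * (1 + 0.2)
= 750 * 1.2
= 900.0

900.0 EHP


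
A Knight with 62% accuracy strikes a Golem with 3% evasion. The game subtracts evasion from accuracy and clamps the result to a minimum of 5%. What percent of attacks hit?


accuracy - evasion = 62 - 3 = 59
Apply floor: max(59, 5) = 59
Hit chance = 59%

59%


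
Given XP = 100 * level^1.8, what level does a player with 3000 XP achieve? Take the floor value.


XP = 100 * level^1.8, so level = (XP / 100)^(1/1.8)
= (3000 / 100)^(1/1.8)
= 30.0^0.5556
= 6.6164
Floor: level = 6

level 6


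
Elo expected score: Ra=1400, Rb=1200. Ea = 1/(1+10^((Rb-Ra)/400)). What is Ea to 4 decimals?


Elo expected score: Ea = 1/(1 + 10^((Rb-Ra)/400))
Rb - Ra = 1200 - 1400 = -200
(Rb-Ra)/400 = -200/400 = -0.5
10^-0.5 = 0.316228
Ea = 1/(1 + 0.316228) = 1/1.316228 = 0.7597

0.7597


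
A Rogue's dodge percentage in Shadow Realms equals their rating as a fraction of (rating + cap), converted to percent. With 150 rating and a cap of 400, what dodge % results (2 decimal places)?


dodge% = 150 / (150 + 400) * 100
= 150 / 550 * 100
= 0.272727 * 100
= 27.27%

27.27%


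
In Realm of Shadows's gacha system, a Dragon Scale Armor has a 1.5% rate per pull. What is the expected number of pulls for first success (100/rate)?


Expected pulls for a geometric distribution = 1/p = 100 / rate%
= 100 / 1.5
= 66.67

66.67 pulls


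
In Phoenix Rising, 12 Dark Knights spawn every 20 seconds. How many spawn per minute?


Spawns per minute = count * (60 / interval)
= 12 * (60 / 20)
= 12 * 3.0
= 36.0

36.0 per minute


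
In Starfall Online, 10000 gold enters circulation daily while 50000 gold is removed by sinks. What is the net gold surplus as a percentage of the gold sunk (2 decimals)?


Net gold = 10000 - 50000 = -40000
Inflation rate = net / sunk * 100 = -40000 / 50000 * 100
= -0.8 * 100
= -80.00%

-80.00%


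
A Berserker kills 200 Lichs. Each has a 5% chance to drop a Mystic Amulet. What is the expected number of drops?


Expected drops = kills * (drop_rate / 100)
= 200 * (5 / 100)
= 200 * 0.05
= 10.0

10.0 drops


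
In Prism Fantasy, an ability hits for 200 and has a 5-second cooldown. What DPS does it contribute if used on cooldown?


DPS = damage / cooldown
= 200 / 5
= 40.00

40.00 DPS


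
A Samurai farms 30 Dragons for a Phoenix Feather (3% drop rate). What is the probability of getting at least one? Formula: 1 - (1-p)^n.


P(at least one) = 1 - P(none) = 1 - (1-p)^n
p = 3/100 = 0.03
1 - p = 0.97
(1 - p)^30 = 0.97^30 = 0.401007
P(at least one) = 1 - 0.401007 = 0.5990

0.5990


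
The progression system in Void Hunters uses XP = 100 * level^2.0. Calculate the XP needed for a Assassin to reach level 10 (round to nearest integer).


XP = 100 * level^2.0
Substitute level = 10:
XP = 100 * 10^2.0
= 100 * 100.0
= 10000

10000 XP


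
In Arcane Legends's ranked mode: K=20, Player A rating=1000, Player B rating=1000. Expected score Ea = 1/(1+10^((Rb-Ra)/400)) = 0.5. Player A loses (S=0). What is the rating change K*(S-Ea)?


Elo update: delta = K * (S - Ea), where S = 0 (loses)
S - Ea = 0 - 0.5 = -0.5
Rating change = 20 * -0.5
= -10.00

-10.00 rating points


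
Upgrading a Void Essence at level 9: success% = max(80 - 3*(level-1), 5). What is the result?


raw_rate = 80 - 3 * (9 - 1)
= 80 - 3 * 8
= 80 - 24
= 56
Apply floor: max(56, 5) = 56%

56%


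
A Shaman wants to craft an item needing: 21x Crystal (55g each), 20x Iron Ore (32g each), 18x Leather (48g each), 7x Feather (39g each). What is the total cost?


Cost breakdown:
  Crystal: 21 * 55 = 1155
  Iron Ore: 20 * 32 = 640
  Leather: 18 * 48 = 864
  Feather: 7 * 39 = 273
Total = 1155 + 640 + 864 + 273 = 2932

2932 gold


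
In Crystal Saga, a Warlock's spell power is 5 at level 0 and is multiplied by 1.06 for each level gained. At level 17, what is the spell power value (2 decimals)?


value = base * growth^level
= 5 * 1.06^17
= 5 * 2.692773
= 13.46

13.46 spell power


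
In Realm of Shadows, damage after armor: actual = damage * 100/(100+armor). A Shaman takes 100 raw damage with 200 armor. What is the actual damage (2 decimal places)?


actual = 100 * 100 / (100 + 200)
= 100 * 100 / 300
= 10000 / 300
= 33.33

33.33 damage


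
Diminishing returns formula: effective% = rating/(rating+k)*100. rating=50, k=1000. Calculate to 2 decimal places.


effective% = rating / (rating + k) * 100
= 50 / (50 + 1000) * 100
= 50 / 1050 * 100
= 0.047619 * 100
= 4.76%

4.76%


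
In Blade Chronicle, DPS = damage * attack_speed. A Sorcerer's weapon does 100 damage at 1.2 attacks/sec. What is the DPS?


DPS = damage * attack_speed
= 100 * 1.2
= 120.0

120.0 DPS


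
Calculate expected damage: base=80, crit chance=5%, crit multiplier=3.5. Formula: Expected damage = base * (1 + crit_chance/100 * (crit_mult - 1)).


E[dmg] = base * (1 + crit_chance * (crit_mult - 1))
cc as decimal = 5/100 = 0.05
cm - 1 = 3.5 - 1 = 2.5
Bonus factor = 0.05 * 2.5 = 0.125
Total multiplier = 1 + 0.125 = 1.125
Expected damage = 80 * 1.125 = 90.00

90.00 damage


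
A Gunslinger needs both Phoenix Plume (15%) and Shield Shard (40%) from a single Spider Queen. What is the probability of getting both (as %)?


For independent events, P(both) = P(A) * P(B)
= 15% * 40%
= 600 / 100 %
= 6.0%

6.0%


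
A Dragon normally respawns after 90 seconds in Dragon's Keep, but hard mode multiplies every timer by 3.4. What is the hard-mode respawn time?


Respawn time = base * multiplier
= 90 * 3.4
= 306.0 seconds

306.0 seconds


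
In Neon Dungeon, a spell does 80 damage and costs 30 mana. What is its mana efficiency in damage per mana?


Efficiency = damage / mana
= 80 / 30
= 2.67

2.67 dmg/mana


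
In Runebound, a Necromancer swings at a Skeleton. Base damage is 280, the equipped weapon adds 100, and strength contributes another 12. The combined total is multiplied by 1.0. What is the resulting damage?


Sum base + weapon + str = 280 + 100 + 12 = 392
Multiply by 1.0:
392 * 1.0 = 392.0

392.0 damage


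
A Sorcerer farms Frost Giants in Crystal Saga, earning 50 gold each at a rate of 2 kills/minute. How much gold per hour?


Gold per minute = 50 * 2 = 100
Gold per hour = 100 * 60 = 6000

6000 gold/hour


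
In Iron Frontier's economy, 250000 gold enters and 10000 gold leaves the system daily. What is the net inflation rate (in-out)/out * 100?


Net gold = 250000 - 10000 = 240000
Inflation rate = net / sunk * 100 = 240000 / 10000 * 100
= 24.0 * 100
= 2400.00%

2400.00%


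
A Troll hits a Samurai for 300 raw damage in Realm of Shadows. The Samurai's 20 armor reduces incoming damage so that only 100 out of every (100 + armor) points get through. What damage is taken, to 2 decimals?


actual = 300 * 100 / (100 + 20)
= 300 * 100 / 120
= 30000 / 120
= 250.00

250.00 damage


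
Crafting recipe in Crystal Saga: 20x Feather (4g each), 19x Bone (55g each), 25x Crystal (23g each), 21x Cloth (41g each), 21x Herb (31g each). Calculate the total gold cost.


Cost breakdown:
  Feather: 20 * 4 = 80
  Bone: 19 * 55 = 1045
  Crystal: 25 * 23 = 575
  Cloth: 21 * 41 = 861
  Herb: 21 * 31 = 651
Total = 80 + 1045 + 575 + 861 + 651 = 3212

3212 gold


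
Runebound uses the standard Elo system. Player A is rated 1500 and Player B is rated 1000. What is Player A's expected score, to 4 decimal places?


Elo expected score: Ea = 1/(1 + 10^((Rb-Ra)/400))
Rb - Ra = 1000 - 1500 = -500
(Rb-Ra)/400 = -500/400 = -1.25
10^-1.25 = 0.056234
Ea = 1/(1 + 0.056234) = 1/1.056234 = 0.9468

0.9468


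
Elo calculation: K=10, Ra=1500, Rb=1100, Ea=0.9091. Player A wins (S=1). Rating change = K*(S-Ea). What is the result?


Elo update: delta = K * (S - Ea), where S = 1 (wins)
S - Ea = 1 - 0.9091 = 0.0909
Rating change = 10 * 0.0909
= 0.91

0.91 rating points


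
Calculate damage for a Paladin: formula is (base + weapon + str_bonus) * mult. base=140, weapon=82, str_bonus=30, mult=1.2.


Sum base + weapon + str = 140 + 82 + 30 = 252
Multiply by 1.2:
252 * 1.2 = 302.4

302.4 damage


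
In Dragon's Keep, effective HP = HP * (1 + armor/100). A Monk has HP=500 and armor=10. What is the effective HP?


EHP = 500 * (1 + 10/100)
= 500 * (1 + 0.1)
= 500 * 1.1
= 550.0

550.0 EHP


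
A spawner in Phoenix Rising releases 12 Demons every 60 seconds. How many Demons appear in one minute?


Spawns per minute = count * (60 / interval)
= 12 * (60 / 60)
= 12 * 1.0
= 12.0

12.0 per minute


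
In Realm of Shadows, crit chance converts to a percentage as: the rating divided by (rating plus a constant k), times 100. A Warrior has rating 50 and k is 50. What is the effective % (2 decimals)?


effective% = rating / (rating + k) * 100
= 50 / (50 + 50) * 100
= 50 / 100 * 100
= 0.5 * 100
= 50.00%

50.00%


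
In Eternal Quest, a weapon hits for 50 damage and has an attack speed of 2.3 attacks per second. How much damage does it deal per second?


DPS = damage * attack_speed
= 50 * 2.3
= 115.0

115.0 DPS


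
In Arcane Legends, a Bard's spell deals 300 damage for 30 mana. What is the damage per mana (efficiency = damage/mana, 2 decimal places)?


Efficiency = damage / mana
= 300 / 30
= 10.00

10.00 dmg/mana


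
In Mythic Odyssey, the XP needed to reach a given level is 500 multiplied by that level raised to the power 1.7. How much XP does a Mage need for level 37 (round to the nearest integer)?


XP = 500 * level^1.7
Substitute level = 37:
XP = 500 * 37^1.7
= 500 * 463.386
= 231693

231693 XP


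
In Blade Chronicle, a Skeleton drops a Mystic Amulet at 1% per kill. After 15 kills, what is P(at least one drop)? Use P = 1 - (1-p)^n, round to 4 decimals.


P(at least one) = 1 - P(none) = 1 - (1-p)^n
p = 1/100 = 0.01
1 - p = 0.99
(1 - p)^15 = 0.99^15 = 0.860058
P(at least one) = 1 - 0.860058 = 0.1399

0.1399


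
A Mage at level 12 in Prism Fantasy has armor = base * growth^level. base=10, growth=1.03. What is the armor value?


value = base * growth^level
= 10 * 1.03^12
= 10 * 1.425761
= 14.26

14.26 armor


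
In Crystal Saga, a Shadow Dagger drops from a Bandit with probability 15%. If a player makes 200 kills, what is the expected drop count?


Expected drops = kills * (drop_rate / 100)
= 200 * (15 / 100)
= 200 * 0.15
= 30.0

30.0 drops


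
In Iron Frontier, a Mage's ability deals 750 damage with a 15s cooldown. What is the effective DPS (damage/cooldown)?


DPS = damage / cooldown
= 750 / 15
= 50.00

50.00 DPS


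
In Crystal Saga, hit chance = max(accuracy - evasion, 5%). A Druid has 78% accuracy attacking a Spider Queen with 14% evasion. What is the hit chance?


accuracy - evasion = 78 - 14 = 64
Apply floor: max(64, 5) = 64
Hit chance = 64%

64%


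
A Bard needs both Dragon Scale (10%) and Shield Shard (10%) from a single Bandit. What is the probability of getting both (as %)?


For independent events, P(both) = P(A) * P(B)
= 10% * 10%
= 100 / 100 %
= 1.0%

1.0%


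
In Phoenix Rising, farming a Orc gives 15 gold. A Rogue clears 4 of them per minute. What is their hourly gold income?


Gold per minute = 15 * 4 = 60
Gold per hour = 60 * 60 = 3600

3600 gold/hour


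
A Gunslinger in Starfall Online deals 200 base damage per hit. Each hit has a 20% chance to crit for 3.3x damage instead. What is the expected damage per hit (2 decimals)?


E[dmg] = base * (1 + crit_chance * (crit_mult - 1))
cc as decimal = 20/100 = 0.2
cm - 1 = 3.3 - 1 = 2.3
Bonus factor = 0.2 * 2.3 = 0.46
Total multiplier = 1 + 0.46 = 1.46
Expected damage = 200 * 1.46 = 292.00

292.00 damage


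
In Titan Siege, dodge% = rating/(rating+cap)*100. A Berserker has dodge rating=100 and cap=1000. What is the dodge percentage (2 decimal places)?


dodge% = 100 / (100 + 1000) * 100
= 100 / 1100 * 100
= 0.090909 * 100
= 9.09%

9.09%


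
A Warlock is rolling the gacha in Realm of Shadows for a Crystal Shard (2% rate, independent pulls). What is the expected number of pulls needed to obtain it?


Expected pulls for a geometric distribution = 1/p = 100 / rate%
= 100 / 2
= 50.0

50.0 pulls


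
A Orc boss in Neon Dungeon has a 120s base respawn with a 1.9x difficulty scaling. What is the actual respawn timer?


Respawn time = base * multiplier
= 120 * 1.9
= 228.0 seconds

228.0 seconds


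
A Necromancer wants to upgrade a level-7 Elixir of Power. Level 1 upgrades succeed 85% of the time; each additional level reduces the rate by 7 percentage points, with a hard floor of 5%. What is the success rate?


raw_rate = 85 - 7 * (7 - 1)
= 85 - 7 * 6
= 85 - 42
= 43
Apply floor: max(43, 5) = 43%

43%


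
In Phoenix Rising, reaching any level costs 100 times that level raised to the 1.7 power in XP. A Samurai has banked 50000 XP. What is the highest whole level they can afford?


XP = 100 * level^1.7, so level = (XP / 100)^(1/1.7)
= (50000 / 100)^(1/1.7)
= 500.0^0.5882
= 38.6927
Floor: level = 38

level 38


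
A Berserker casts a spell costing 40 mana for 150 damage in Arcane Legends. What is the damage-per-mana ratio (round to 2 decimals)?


Efficiency = damage / mana
= 150 / 40
= 3.75

3.75 dmg/mana


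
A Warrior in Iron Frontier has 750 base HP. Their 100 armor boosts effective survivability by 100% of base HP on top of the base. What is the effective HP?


EHP = 750 * (1 + 100/100)
= 750 * (1 + 1.0)
= 750 * 2.0
= 1500.0

1500.0 EHP


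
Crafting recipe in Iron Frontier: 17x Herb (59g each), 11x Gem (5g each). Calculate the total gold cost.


Cost breakdown:
  Herb: 17 * 59 = 1003
  Gem: 11 * 5 = 55
Total = 1003 + 55 = 1058

1058 gold


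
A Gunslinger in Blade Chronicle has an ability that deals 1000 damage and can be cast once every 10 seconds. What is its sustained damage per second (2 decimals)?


DPS = damage / cooldown
= 1000 / 10
= 100.00

100.00 DPS


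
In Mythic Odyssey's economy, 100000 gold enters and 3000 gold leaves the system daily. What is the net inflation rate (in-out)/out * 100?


Net gold = 100000 - 3000 = 97000
Inflation rate = net / sunk * 100 = 97000 / 3000 * 100
= 32.333333 * 100
= 3233.33%

3233.33%


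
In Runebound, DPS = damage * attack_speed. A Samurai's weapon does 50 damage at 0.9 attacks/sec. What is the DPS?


DPS = damage * attack_speed
= 50 * 0.9
= 45.0

45.0 DPS


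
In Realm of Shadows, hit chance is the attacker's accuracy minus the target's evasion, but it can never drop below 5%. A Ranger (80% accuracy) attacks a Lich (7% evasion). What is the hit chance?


accuracy - evasion = 80 - 7 = 73
Apply floor: max(73, 5) = 73
Hit chance = 73%

73%


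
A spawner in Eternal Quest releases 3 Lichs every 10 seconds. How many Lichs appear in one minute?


Spawns per minute = count * (60 / interval)
= 3 * (60 / 10)
= 3 * 6.0
= 18.0

18.0 per minute


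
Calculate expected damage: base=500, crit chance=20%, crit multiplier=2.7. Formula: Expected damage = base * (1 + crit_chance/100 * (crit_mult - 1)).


E[dmg] = base * (1 + crit_chance * (crit_mult - 1))
cc as decimal = 20/100 = 0.2
cm - 1 = 2.7 - 1 = 1.7
Bonus factor = 0.2 * 1.7 = 0.34
Total multiplier = 1 + 0.34 = 1.34
Expected damage = 500 * 1.34 = 670.00

670.00 damage


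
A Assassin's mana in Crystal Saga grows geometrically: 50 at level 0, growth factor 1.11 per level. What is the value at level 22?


value = base * growth^level
= 50 * 1.11^22
= 50 * 9.933574
= 496.68

496.68 mana


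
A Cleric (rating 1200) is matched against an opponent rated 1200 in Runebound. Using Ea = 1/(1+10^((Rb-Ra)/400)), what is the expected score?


Elo expected score: Ea = 1/(1 + 10^((Rb-Ra)/400))
Rb - Ra = 1200 - 1200 = 0
(Rb-Ra)/400 = 0/400 = 0.0
10^0.0 = 1.0
Ea = 1/(1 + 1.0) = 1/2.0 = 0.5000

0.5000


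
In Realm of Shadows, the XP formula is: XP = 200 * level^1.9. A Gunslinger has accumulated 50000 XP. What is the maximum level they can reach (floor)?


XP = 200 * level^1.9, so level = (XP / 200)^(1/1.9)
= (50000 / 200)^(1/1.9)
= 250.0^0.5263
= 18.2841
Floor: level = 18

level 18


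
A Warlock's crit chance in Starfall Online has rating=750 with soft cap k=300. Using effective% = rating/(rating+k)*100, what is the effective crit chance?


effective% = rating / (rating + k) * 100
= 750 / (750 + 300) * 100
= 750 / 1050 * 100
= 0.714286 * 100
= 71.43%

71.43%


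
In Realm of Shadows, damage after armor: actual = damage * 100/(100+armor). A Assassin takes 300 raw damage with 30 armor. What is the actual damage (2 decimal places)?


actual = 300 * 100 / (100 + 30)
= 300 * 100 / 130
= 30000 / 130
= 230.77

230.77 damage


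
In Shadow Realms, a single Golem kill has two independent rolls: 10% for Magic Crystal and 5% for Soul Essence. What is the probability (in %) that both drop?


For independent events, P(both) = P(A) * P(B)
= 10% * 5%
= 50 / 100 %
= 0.5%

0.5%


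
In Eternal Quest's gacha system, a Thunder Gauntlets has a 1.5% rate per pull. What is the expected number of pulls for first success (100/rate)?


Expected pulls for a geometric distribution = 1/p = 100 / rate%
= 100 / 1.5
= 66.67

66.67 pulls


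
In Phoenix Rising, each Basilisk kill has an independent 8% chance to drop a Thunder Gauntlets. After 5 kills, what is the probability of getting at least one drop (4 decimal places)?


P(at least one) = 1 - P(none) = 1 - (1-p)^n
p = 8/100 = 0.08
1 - p = 0.92
(1 - p)^5 = 0.92^5 = 0.659082
P(at least one) = 1 - 0.659082 = 0.3409

0.3409


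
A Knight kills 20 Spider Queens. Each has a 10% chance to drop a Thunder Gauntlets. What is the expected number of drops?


Expected drops = kills * (drop_rate / 100)
= 20 * (10 / 100)
= 20 * 0.1
= 2.0

2.0 drops


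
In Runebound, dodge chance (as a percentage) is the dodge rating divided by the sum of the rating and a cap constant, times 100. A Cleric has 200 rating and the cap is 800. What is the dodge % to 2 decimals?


dodge% = 200 / (200 + 800) * 100
= 200 / 1000 * 100
= 0.2 * 100
= 20.00%

20.00%


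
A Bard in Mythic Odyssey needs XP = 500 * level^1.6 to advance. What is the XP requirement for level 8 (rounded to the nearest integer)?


XP = 500 * level^1.6
Substitute level = 8:
XP = 500 * 8^1.6
= 500 * 27.8576
= 13929

13929 XP


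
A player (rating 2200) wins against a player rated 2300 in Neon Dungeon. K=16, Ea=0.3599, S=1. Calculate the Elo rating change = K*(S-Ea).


Elo update: delta = K * (S - Ea), where S = 1 (wins)
S - Ea = 1 - 0.3599 = 0.6401
Rating change = 16 * 0.6401
= 10.24

10.24 rating points


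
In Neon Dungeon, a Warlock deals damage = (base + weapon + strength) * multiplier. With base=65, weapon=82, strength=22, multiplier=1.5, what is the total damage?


Sum base + weapon + str = 65 + 82 + 22 = 169
Multiply by 1.5:
169 * 1.5 = 253.5

253.5 damage


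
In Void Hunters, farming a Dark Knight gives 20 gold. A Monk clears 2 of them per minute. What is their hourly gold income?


Gold per minute = 20 * 2 = 40
Gold per hour = 40 * 60 = 2400

2400 gold/hour


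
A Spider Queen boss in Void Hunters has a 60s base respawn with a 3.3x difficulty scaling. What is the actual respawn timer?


Respawn time = base * multiplier
= 60 * 3.3
= 198.0 seconds

198.0 seconds


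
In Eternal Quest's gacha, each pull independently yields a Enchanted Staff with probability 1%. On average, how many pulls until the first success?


Expected pulls for a geometric distribution = 1/p = 100 / rate%
= 100 / 1
= 100.0

100.0 pulls


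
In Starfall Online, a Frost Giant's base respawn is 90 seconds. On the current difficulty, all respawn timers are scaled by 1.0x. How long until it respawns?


Respawn time = base * multiplier
= 90 * 1.0
= 90.0 seconds

90.0 seconds


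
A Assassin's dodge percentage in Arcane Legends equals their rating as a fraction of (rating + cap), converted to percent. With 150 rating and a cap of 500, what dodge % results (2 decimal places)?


dodge% = 150 / (150 + 500) * 100
= 150 / 650 * 100
= 0.230769 * 100
= 23.08%

23.08%


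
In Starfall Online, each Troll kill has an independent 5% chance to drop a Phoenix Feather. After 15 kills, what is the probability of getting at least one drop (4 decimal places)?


P(at least one) = 1 - P(none) = 1 - (1-p)^n
p = 5/100 = 0.05
1 - p = 0.95
(1 - p)^15 = 0.95^15 = 0.463291
P(at least one) = 1 - 0.463291 = 0.5367

0.5367


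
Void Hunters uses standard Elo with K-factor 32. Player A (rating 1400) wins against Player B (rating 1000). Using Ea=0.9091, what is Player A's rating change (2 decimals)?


Elo update: delta = K * (S - Ea), where S = 1 (wins)
S - Ea = 1 - 0.9091 = 0.0909
Rating change = 32 * 0.0909
= 2.91

2.91 rating points


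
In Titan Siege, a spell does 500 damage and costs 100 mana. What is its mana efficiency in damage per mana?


Efficiency = damage / mana
= 500 / 100
= 5.00

5.00 dmg/mana


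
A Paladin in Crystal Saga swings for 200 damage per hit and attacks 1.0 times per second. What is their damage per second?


DPS = damage * attack_speed
= 200 * 1.0
= 200.0

200.0 DPS


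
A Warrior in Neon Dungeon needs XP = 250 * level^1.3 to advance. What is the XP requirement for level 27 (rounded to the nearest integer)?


XP = 250 * level^1.3
Substitute level = 27:
XP = 250 * 27^1.3
= 250 * 72.5726
= 18143

18143 XP


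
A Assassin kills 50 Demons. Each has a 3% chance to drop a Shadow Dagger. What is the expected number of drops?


Expected drops = kills * (drop_rate / 100)
= 50 * (3 / 100)
= 50 * 0.03
= 1.5

1.5 drops


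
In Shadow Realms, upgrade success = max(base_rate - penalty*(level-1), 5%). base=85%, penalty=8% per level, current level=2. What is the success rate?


raw_rate = 85 - 8 * (2 - 1)
= 85 - 8 * 1
= 85 - 8
= 77
Apply floor: max(77, 5) = 77%

77%


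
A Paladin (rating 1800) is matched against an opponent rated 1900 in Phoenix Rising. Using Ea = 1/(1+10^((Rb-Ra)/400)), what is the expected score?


Elo expected score: Ea = 1/(1 + 10^((Rb-Ra)/400))
Rb - Ra = 1900 - 1800 = 100
(Rb-Ra)/400 = 100/400 = 0.25
10^0.25 = 1.778279
Ea = 1/(1 + 1.778279) = 1/2.778279 = 0.3599

0.3599


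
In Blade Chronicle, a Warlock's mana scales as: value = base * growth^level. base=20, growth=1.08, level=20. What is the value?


value = base * growth^level
= 20 * 1.08^20
= 20 * 4.660957
= 93.22

93.22 mana


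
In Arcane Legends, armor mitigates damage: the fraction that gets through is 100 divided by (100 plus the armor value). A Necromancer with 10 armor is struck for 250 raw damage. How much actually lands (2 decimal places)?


actual = 250 * 100 / (100 + 10)
= 250 * 100 / 110
= 25000 / 110
= 227.27

227.27 damage


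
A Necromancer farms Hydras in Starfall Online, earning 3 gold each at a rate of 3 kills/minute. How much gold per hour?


Gold per minute = 3 * 3 = 9
Gold per hour = 9 * 60 = 540

540 gold/hour


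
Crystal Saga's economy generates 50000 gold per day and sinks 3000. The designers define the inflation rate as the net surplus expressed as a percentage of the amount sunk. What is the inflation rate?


Net gold = 50000 - 3000 = 47000
Inflation rate = net / sunk * 100 = 47000 / 3000 * 100
= 15.666667 * 100
= 1566.67%

1566.67%


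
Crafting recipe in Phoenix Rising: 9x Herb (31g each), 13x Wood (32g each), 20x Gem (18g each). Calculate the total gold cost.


Cost breakdown:
  Herb: 9 * 31 = 279
  Wood: 13 * 32 = 416
  Gem: 20 * 18 = 360
Total = 279 + 416 + 360 = 1055

1055 gold


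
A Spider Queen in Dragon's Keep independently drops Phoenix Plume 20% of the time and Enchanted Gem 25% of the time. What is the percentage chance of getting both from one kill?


For independent events, P(both) = P(A) * P(B)
= 20% * 25%
= 500 / 100 %
= 5.0%

5.0%


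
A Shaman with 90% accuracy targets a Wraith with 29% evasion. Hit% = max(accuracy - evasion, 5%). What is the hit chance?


accuracy - evasion = 90 - 29 = 61
Apply floor: max(61, 5) = 61
Hit chance = 61%

61%


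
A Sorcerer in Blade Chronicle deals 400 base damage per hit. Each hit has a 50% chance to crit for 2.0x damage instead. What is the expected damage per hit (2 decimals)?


E[dmg] = base * (1 + crit_chance * (crit_mult - 1))
cc as decimal = 50/100 = 0.5
cm - 1 = 2.0 - 1 = 1.0
Bonus factor = 0.5 * 1.0 = 0.5
Total multiplier = 1 + 0.5 = 1.5
Expected damage = 400 * 1.5 = 600.00

600.00 damage


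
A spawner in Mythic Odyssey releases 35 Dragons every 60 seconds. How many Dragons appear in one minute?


Spawns per minute = count * (60 / interval)
= 35 * (60 / 60)
= 35 * 1.0
= 35.0

35.0 per minute


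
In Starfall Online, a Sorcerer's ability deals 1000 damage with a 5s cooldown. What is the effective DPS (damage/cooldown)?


DPS = damage / cooldown
= 1000 / 5
= 200.00

200.00 DPS


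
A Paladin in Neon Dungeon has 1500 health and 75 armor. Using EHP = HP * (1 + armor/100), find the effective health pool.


EHP = 1500 * (1 + 75/100)
= 1500 * (1 + 0.75)
= 1500 * 1.75
= 2625.0

2625.0 EHP


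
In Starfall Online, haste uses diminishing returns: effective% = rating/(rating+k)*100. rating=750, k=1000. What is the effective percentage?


effective% = rating / (rating + k) * 100
= 750 / (750 + 1000) * 100
= 750 / 1750 * 100
= 0.428571 * 100
= 42.86%

42.86%


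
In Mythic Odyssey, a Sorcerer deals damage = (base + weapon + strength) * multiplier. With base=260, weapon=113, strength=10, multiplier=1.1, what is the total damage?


Sum base + weapon + str = 260 + 113 + 10 = 383
Multiply by 1.1:
383 * 1.1 = 421.3

421.3 damage
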